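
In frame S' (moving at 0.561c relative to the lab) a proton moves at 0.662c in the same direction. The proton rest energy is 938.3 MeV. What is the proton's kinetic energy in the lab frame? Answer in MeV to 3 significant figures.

u_lab = (0.662 + 0.561)/(1 + 0.662×0.561) = 0.891801
γ = 1/√(1 − 0.891801²) = 2.2103
K = (γ − 1)m₀c² = (2.2103 − 1) × 938.3 = 1.2103 × 938.3 = 1140 MeV

K ≈ 1140 MeV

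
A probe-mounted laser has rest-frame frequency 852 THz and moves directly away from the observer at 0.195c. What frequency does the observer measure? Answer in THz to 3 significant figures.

f_obs ≈ 699 THz

Relativistic Doppler: f_obs = f_src √((1−β)/(1+β))
= 852 × √(0.80500/1.1950) = 852 × 0.82076 = 699 THz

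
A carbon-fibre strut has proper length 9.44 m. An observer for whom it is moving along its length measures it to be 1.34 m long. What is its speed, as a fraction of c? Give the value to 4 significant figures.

γ = L₀/L = 9.44/1.34 = 7.04478
β = √(1 − 1/γ²) = 0.9899

β ≈ 0.9899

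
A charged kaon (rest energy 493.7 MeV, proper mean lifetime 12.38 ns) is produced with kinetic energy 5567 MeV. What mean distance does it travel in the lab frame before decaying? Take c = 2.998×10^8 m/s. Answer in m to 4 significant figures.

d ≈ 45.41 m

γ = 1 + K/(m₀c²) = 1 + 5567/493.7 = 12.2761
β = √(1 − 1/γ²) = 0.996677
Dilated lifetime: γτ₀ = 12.2761 × 12.38 ns = 151.978 ns
d = βc·γτ₀ = 0.996677 × (2.998×10^8 m/s) × 1.51978×10^-7 s = 45.41 m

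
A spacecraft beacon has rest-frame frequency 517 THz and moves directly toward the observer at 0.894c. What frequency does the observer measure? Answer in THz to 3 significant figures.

Relativistic Doppler: f_obs = f_src √((1+β)/(1−β))
= 517 × √(1.8940/0.10600) = 517 × 4.2270 = 2190 THz

f_obs ≈ 2190 THz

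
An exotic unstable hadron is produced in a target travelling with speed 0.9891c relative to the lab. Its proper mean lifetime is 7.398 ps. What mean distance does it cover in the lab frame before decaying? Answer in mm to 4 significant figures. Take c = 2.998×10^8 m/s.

d ≈ 14.90 mm

γ = 1/√(1 − 0.9891²) = 6.79139
Dilated lifetime: Δt = γτ₀ = 6.79139 × 7.398 ps = 50.2427 ps
d = vΔt = 0.9891c × 50.2427 ps = 2.96532×10^8 m/s × 5.02427×10^-11 s = 14.90 mm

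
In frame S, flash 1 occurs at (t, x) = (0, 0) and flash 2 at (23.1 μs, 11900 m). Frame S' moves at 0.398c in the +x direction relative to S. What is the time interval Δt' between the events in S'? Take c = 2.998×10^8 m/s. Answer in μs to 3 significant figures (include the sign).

γ = 1/√(1 − 0.398²) = 1.0901
Δt' = γ(Δt − vΔx/c²) = 1.0901 × (23.1 μs − 0.398×11900 m / (2.998×10^8 m/s))
= 1.0901 × (7.3021 μs) = 7.96 μs

Δt' ≈ 7.96 μs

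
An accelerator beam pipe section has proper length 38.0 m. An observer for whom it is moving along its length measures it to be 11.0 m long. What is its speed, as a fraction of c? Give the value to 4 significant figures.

β ≈ 0.9572

γ = L₀/L = 38.0/11.0 = 3.45455
β = √(1 − 1/γ²) = 0.9572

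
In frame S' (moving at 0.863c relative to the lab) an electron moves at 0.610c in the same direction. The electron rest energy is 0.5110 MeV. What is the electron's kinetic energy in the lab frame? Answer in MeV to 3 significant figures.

u_lab = (0.610 + 0.863)/(1 + 0.610×0.863) = 0.964997
γ = 1/√(1 − 0.964997²) = 3.8130
K = (γ − 1)m₀c² = (3.8130 − 1) × 0.5110 = 2.8130 × 0.5110 = 1.44 MeV

K ≈ 1.44 MeV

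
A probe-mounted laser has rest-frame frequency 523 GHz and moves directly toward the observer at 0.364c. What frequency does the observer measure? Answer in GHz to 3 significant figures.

Relativistic Doppler: f_obs = f_src √((1+β)/(1−β))
= 523 × √(1.3640/0.63600) = 523 × 1.4645 = 766 GHz

f_obs ≈ 766 GHz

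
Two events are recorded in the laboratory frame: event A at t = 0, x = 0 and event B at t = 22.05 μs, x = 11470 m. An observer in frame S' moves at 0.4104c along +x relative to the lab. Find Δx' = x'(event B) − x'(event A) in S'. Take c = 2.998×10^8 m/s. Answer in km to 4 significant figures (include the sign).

Δx' ≈ 9.603 km

γ = 1/√(1 − 0.4104²) = 1.09660
Δx' = γ(Δx − vΔt) = 1.09660 × (11470 m − 0.4104×(2.998×10^8 m/s)×22.05×10^-6 s)
= 1.09660 × (8757.01 m) = 9.603 km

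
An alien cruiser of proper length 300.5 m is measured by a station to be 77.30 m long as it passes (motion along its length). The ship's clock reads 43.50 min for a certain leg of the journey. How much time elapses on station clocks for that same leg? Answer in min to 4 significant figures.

Δt ≈ 169.1 min

Length contraction ⇒ γ = L₀/L = 300.5/77.30 = 3.88745
Time dilation: Δt = γτ₀ = 3.88745 × 43.50 min = 169.1 min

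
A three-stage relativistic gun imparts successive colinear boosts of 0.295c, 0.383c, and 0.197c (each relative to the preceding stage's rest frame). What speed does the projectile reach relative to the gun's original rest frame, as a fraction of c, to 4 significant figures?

Compose boost 2: (0.383 + 0.295)/(1 + 0.383×0.295) = 0.6780/1.11299 = 0.609173
Compose boost 3: (0.197 + 0.609173)/(1 + 0.197×0.609173) = 0.806173/1.12001 = 0.7198

u ≈ 0.7198c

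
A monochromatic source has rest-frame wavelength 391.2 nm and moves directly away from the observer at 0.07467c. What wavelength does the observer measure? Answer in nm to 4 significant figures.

λ_obs ≈ 421.6 nm

Relativistic Doppler: λ_obs = λ_src √((1+β)/(1−β))
= 391.2 × √(1.07467/0.925330) = 391.2 × 1.07768 = 421.6 nm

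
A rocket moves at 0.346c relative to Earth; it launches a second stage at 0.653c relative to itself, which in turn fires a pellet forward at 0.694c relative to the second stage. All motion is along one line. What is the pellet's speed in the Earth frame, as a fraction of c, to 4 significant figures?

u ≈ 0.9638c

Compose boost 2: (0.653 + 0.346)/(1 + 0.653×0.346) = 0.9990/1.22594 = 0.814886
Compose boost 3: (0.694 + 0.814886)/(1 + 0.694×0.814886) = 1.50889/1.56553 = 0.9638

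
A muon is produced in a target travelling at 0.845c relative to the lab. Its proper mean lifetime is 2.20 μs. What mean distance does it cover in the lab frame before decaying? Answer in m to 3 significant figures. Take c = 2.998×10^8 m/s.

d ≈ 1040 m

γ = 1/√(1 − 0.845²) = 1.8700
Dilated lifetime: Δt = γτ₀ = 1.8700 × 2.20 μs = 4.1139 μs
d = vΔt = 0.845c × 4.1139 μs = 2.5333×10^8 m/s × 4.1139×10^-6 s = 1040 m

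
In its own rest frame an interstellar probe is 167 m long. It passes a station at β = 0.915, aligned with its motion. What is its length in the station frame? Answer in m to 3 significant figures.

L ≈ 67.4 m

γ = 1/√(1 − 0.915²) = 2.4786
Length contraction: L = L₀/γ = 167/2.4786 = 67.4 m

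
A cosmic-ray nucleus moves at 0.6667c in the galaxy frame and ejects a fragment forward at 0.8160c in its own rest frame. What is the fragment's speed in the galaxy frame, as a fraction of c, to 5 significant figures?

Compose boost 2: (0.8160 + 0.6667)/(1 + 0.8160×0.6667) = 1.4827/1.544027 = 0.96028

u ≈ 0.96028c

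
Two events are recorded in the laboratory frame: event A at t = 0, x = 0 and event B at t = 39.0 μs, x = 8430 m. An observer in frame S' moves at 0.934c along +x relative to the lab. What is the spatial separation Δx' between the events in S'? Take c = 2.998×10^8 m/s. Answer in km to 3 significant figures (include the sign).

Δx' ≈ -6.97 km

γ = 1/√(1 − 0.934²) = 2.7990
Δx' = γ(Δx − vΔt) = 2.7990 × (8430 m − 0.934×(2.998×10^8 m/s)×39.0×10^-6 s)
= 2.7990 × (-2490.5 m) = -6.97 km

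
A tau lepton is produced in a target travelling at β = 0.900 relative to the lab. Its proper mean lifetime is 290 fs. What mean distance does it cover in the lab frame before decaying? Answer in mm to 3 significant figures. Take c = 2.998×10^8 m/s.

γ = 1/√(1 − 0.900²) = 2.2942
Dilated lifetime: Δt = γτ₀ = 2.2942 × 290 fs = 665.31 fs
d = vΔt = 0.900c × 665.31 fs = 2.6982×10^8 m/s × 6.6531×10^-13 s = 0.180 mm

d ≈ 0.180 mm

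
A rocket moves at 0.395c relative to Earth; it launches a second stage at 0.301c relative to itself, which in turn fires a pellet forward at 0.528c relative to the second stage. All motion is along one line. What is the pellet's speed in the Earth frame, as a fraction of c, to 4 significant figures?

Compose boost 2: (0.301 + 0.395)/(1 + 0.301×0.395) = 0.6960/1.11889 = 0.622042
Compose boost 3: (0.528 + 0.622042)/(1 + 0.528×0.622042) = 1.15004/1.32844 = 0.8657

u ≈ 0.8657c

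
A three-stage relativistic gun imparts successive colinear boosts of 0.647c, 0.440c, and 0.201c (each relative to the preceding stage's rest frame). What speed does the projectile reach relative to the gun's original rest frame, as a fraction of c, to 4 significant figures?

Compose boost 2: (0.440 + 0.647)/(1 + 0.440×0.647) = 1.087/1.28468 = 0.846125
Compose boost 3: (0.201 + 0.846125)/(1 + 0.201×0.846125) = 1.04713/1.17007 = 0.8949

u ≈ 0.8949c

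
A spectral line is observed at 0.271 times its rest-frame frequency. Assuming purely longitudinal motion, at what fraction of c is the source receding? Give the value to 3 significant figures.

f_obs/f_src = √((1−β)/(1+β)) = 0.271  ⇒  (1−β)/(1+β) = 0.073441
β = |1 − D²|/(1 + D²) = |1 − 0.073441|/(1 + 0.073441) = 0.863

β ≈ 0.863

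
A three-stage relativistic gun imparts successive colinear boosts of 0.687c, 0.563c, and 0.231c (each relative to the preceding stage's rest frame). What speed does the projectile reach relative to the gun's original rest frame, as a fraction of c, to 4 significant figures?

u ≈ 0.9372c

Compose boost 2: (0.563 + 0.687)/(1 + 0.563×0.687) = 1.250/1.38678 = 0.901368
Compose boost 3: (0.231 + 0.901368)/(1 + 0.231×0.901368) = 1.13237/1.20822 = 0.9372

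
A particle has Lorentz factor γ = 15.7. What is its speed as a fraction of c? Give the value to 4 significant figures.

β = √(1 − 1/γ²) = √(1 − 1/15.7²) = √(0.995943) = 0.9980

β ≈ 0.9980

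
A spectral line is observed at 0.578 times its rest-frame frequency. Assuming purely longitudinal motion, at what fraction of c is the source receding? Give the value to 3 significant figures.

f_obs/f_src = √((1−β)/(1+β)) = 0.578  ⇒  (1−β)/(1+β) = 0.33408
β = |1 − D²|/(1 + D²) = |1 − 0.33408|/(1 + 0.33408) = 0.499

β ≈ 0.499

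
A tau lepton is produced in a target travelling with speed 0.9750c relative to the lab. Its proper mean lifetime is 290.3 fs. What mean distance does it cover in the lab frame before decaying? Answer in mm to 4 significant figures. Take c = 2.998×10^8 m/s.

γ = 1/√(1 − 0.9750²) = 4.50035
Dilated lifetime: Δt = γτ₀ = 4.50035 × 290.3 fs = 1306.45 fs
d = vΔt = 0.9750c × 1306.45 fs = 2.92305×10^8 m/s × 1.30645×10^-12 s = 0.3819 mm

d ≈ 0.3819 mm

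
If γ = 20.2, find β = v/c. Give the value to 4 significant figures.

β ≈ 0.9988

β = √(1 − 1/γ²) = √(1 − 1/20.2²) = √(0.997549) = 0.9988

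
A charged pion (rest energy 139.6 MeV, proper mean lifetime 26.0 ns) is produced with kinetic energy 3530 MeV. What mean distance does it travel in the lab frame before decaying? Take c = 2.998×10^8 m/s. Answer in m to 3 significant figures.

γ = 1 + K/(m₀c²) = 1 + 3530/139.6 = 26.287
β = √(1 − 1/γ²) = 0.99928
Dilated lifetime: γτ₀ = 26.287 × 26.0 ns = 683.45 ns
d = βc·γτ₀ = 0.99928 × (2.998×10^8 m/s) × 6.8345×10^-7 s = 205 m

d ≈ 205 m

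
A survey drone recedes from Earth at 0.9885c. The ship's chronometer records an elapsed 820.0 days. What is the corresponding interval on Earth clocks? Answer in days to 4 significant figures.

Δt ≈ 5423 days

γ = 1/√(1 − 0.9885²) = 6.61284
Time dilation: Δt = γτ₀ = 6.61284 × 820.0 days = 5423 days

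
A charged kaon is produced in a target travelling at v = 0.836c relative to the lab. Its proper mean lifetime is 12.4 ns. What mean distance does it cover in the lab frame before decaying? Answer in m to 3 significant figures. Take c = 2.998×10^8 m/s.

γ = 1/√(1 − 0.836²) = 1.8224
Dilated lifetime: Δt = γτ₀ = 1.8224 × 12.4 ns = 22.598 ns
d = vΔt = 0.836c × 22.598 ns = 2.5063×10^8 m/s × 2.2598×10^-8 s = 5.66 m

d ≈ 5.66 m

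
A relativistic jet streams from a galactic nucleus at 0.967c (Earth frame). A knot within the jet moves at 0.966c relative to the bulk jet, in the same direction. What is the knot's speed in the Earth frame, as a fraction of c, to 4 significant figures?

u ≈ 0.9994c

Relativistic velocity addition: u = (u' + v)/(1 + u'v/c²)
= (0.966 + 0.967)/(1 + 0.966×0.967) = 1.933/1.93412 = 0.9994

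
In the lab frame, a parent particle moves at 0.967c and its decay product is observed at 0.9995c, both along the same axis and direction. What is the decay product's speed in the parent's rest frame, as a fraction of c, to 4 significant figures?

u' ≈ 0.9706c

Inverse velocity addition: u' = (u − v)/(1 − uv/c²)
= (0.9995 − 0.967)/(1 − 0.9995×0.967) = 0.03250/0.0334835 = 0.9706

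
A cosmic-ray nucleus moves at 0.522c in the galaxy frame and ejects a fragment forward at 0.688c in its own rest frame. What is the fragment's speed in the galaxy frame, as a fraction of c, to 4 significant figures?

Compose boost 2: (0.688 + 0.522)/(1 + 0.688×0.522) = 1.210/1.35914 = 0.8903

u ≈ 0.8903c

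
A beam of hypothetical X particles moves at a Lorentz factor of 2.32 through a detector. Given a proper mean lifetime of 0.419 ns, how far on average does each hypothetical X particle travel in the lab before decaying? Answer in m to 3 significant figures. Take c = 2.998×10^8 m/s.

β = √(1 − 1/γ²) = √(1 − 1/2.32²) = 0.90234
Dilated lifetime: Δt = γτ₀ = 2.32 × 0.419 ns = 0.97208 ns
d = vΔt = 0.90234c × 0.97208 ns = 2.7052×10^8 m/s × 9.7208×10^-10 s = 0.263 m

d ≈ 0.263 m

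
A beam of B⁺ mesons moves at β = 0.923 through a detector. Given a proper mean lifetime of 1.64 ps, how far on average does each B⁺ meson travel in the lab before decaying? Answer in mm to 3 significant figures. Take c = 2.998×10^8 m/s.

d ≈ 1.18 mm

γ = 1/√(1 − 0.923²) = 2.5988
Dilated lifetime: Δt = γτ₀ = 2.5988 × 1.64 ps = 4.2620 ps
d = vΔt = 0.923c × 4.2620 ps = 2.7672×10^8 m/s × 4.2620×10^-12 s = 1.18 mm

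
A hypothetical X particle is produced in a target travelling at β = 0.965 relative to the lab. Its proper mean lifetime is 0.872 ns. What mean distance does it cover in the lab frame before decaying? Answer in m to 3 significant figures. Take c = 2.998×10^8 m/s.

γ = 1/√(1 − 0.965²) = 3.8132
Dilated lifetime: Δt = γτ₀ = 3.8132 × 0.872 ns = 3.3251 ns
d = vΔt = 0.965c × 3.3251 ns = 2.8931×10^8 m/s × 3.3251×10^-9 s = 0.962 m

d ≈ 0.962 m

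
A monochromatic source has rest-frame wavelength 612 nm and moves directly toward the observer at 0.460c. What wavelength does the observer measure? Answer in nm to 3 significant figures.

λ_obs ≈ 372 nm

Relativistic Doppler: λ_obs = λ_src √((1−β)/(1+β))
= 612 × √(0.54000/1.4600) = 612 × 0.60816 = 372 nm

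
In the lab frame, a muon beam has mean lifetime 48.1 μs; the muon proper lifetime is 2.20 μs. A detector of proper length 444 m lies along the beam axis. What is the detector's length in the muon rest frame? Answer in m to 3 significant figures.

L ≈ 20.3 m

Time dilation ⇒ γ = Δt/τ₀ = 48.1/2.20 = 21.864
Length contraction: L = L₀/γ = 444/21.864 = 20.3 m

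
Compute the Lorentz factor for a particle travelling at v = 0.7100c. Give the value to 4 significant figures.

γ ≈ 1.420

γ = 1/√(1 − β²) = 1/√(1 − 0.7100²) = 1/√(0.495900) = 1.420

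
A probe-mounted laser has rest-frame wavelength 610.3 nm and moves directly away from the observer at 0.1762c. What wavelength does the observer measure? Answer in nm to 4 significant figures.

Relativistic Doppler: λ_obs = λ_src √((1+β)/(1−β))
= 610.3 × √(1.17620/0.823800) = 610.3 × 1.19489 = 729.2 nm

λ_obs ≈ 729.2 nm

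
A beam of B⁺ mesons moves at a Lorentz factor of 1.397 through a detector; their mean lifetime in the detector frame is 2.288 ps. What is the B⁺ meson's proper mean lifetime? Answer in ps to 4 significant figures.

γ = 1.397 (given)
Proper time: τ₀ = Δt/γ = 2.288/1.397 = 1.638 ps

τ₀ ≈ 1.638 ps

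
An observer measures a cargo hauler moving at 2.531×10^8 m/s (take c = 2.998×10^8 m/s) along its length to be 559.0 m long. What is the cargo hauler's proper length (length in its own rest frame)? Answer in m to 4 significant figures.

L₀ ≈ 1043 m

β = v/c = 2.531×10^8 / 2.998×10^8 = 0.844229
γ = 1/√(1 − 0.844229²) = 1.86573
L₀ = γL = 1.86573 × 559.0 = 1043 m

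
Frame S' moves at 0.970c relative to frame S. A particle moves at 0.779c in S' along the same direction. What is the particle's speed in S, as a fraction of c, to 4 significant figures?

Relativistic velocity addition: u = (u' + v)/(1 + u'v/c²)
= (0.779 + 0.970)/(1 + 0.779×0.970) = 1.749/1.75563 = 0.9962

u ≈ 0.9962c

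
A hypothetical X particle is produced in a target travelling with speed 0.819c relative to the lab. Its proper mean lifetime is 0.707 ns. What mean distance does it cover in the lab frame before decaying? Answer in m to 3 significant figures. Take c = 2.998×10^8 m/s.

d ≈ 0.303 m

γ = 1/√(1 − 0.819²) = 1.7428
Dilated lifetime: Δt = γτ₀ = 1.7428 × 0.707 ns = 1.2322 ns
d = vΔt = 0.819c × 1.2322 ns = 2.4554×10^8 m/s × 1.2322×10^-9 s = 0.303 m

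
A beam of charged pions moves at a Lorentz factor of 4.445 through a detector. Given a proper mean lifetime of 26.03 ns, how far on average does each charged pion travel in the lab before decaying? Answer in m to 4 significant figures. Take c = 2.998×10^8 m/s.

d ≈ 33.80 m

β = √(1 − 1/γ²) = √(1 − 1/4.445²) = 0.974365
Dilated lifetime: Δt = γτ₀ = 4.445 × 26.03 ns = 115.703 ns
d = vΔt = 0.974365c × 115.703 ns = 2.92115×10^8 m/s × 1.15703×10^-7 s = 33.80 m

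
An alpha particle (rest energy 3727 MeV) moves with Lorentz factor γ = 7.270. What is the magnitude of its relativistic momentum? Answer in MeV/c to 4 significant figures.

β = √(1 − 1/γ²) = √(1 − 1/7.270²) = 0.990495
p = γβm₀c = 7.270 × 0.990495 × 3727 MeV/c = 26840 MeV/c

p ≈ 26840 MeV/c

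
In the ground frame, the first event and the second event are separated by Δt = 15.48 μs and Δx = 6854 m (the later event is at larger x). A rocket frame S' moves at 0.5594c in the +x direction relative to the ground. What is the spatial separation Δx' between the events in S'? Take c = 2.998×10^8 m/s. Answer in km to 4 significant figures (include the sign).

Δx' ≈ 5.137 km

γ = 1/√(1 − 0.5594²) = 1.20642
Δx' = γ(Δx − vΔt) = 1.20642 × (6854 m − 0.5594×(2.998×10^8 m/s)×15.48×10^-6 s)
= 1.20642 × (4257.88 m) = 5.137 km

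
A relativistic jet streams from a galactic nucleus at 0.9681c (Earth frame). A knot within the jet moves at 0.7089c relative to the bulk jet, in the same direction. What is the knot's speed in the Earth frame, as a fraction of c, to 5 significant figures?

Relativistic velocity addition: u = (u' + v)/(1 + u'v/c²)
= (0.7089 + 0.9681)/(1 + 0.7089×0.9681) = 1.6770/1.686286 = 0.99449

u ≈ 0.99449c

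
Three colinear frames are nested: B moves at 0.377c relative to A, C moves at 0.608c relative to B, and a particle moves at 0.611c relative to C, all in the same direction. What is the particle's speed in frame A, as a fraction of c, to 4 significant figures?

Compose boost 2: (0.608 + 0.377)/(1 + 0.608×0.377) = 0.9850/1.22922 = 0.801324
Compose boost 3: (0.611 + 0.801324)/(1 + 0.611×0.801324) = 1.41232/1.48961 = 0.9481

u ≈ 0.9481c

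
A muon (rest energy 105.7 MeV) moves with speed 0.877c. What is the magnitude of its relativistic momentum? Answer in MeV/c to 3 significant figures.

p ≈ 193 MeV/c

γ = 1/√(1 − 0.877²) = 2.0812
p = γβm₀c = 2.0812 × 0.877 × 105.7 MeV/c = 193 MeV/c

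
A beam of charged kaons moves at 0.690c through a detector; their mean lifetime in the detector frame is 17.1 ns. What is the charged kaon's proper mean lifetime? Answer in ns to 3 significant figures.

γ = 1/√(1 − 0.690²) = 1.3816
Proper time: τ₀ = Δt/γ = 17.1/1.3816 = 12.4 ns

τ₀ ≈ 12.4 ns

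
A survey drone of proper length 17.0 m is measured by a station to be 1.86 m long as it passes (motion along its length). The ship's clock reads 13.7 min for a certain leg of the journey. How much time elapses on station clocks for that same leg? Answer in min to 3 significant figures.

Length contraction ⇒ γ = L₀/L = 17.0/1.86 = 9.1398
Time dilation: Δt = γτ₀ = 9.1398 × 13.7 min = 125 min

Δt ≈ 125 min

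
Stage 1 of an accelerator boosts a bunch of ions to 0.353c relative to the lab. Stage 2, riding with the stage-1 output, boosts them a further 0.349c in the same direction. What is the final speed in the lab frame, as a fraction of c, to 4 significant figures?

u ≈ 0.6250c

Compose boost 2: (0.349 + 0.353)/(1 + 0.349×0.353) = 0.7020/1.12320 = 0.6250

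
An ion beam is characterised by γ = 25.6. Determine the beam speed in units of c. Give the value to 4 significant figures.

β ≈ 0.9992

β = √(1 − 1/γ²) = √(1 − 1/25.6²) = √(0.998474) = 0.9992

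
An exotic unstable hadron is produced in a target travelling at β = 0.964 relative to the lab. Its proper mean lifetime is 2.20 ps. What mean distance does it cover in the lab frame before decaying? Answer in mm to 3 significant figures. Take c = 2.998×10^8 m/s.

d ≈ 2.39 mm

γ = 1/√(1 − 0.964²) = 3.7608
Dilated lifetime: Δt = γτ₀ = 3.7608 × 2.20 ps = 8.2737 ps
d = vΔt = 0.964c × 8.2737 ps = 2.8901×10^8 m/s × 8.2737×10^-12 s = 2.39 mm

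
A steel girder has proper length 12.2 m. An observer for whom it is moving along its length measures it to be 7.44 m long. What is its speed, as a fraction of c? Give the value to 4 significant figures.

γ = L₀/L = 12.2/7.44 = 1.63978
β = √(1 − 1/γ²) = 0.7925

β ≈ 0.7925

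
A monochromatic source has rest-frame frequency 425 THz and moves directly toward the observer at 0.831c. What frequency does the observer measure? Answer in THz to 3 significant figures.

f_obs ≈ 1400 THz

Relativistic Doppler: f_obs = f_src √((1+β)/(1−β))
= 425 × √(1.8310/0.16900) = 425 × 3.2916 = 1400 THz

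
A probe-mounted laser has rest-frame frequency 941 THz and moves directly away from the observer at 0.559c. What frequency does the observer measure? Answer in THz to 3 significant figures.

Relativistic Doppler: f_obs = f_src √((1−β)/(1+β))
= 941 × √(0.44100/1.5590) = 941 × 0.53186 = 500 THz

f_obs ≈ 500 THz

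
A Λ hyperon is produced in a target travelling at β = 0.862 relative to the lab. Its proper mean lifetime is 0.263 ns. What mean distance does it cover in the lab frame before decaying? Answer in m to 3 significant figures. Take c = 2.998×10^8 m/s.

γ = 1/√(1 − 0.862²) = 1.9727
Dilated lifetime: Δt = γτ₀ = 1.9727 × 0.263 ns = 0.51883 ns
d = vΔt = 0.862c × 0.51883 ns = 2.5843×10^8 m/s × 5.1883×10^-10 s = 0.134 m

d ≈ 0.134 m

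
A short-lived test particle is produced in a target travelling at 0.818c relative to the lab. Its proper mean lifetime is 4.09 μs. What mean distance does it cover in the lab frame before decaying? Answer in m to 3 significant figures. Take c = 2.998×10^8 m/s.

γ = 1/√(1 − 0.818²) = 1.7385
Dilated lifetime: Δt = γτ₀ = 1.7385 × 4.09 μs = 7.1103 μs
d = vΔt = 0.818c × 7.1103 μs = 2.4524×10^8 m/s × 7.1103×10^-6 s = 1740 m

d ≈ 1740 m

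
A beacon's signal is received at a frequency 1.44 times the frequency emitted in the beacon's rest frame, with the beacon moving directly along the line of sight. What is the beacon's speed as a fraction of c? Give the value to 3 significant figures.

β ≈ 0.349

f_obs/f_src = √((1+β)/(1−β)) = 1.44  ⇒  (1+β)/(1−β) = 2.0736
β = |1 − D²|/(1 + D²) = |1 − 2.0736|/(1 + 2.0736) = 0.349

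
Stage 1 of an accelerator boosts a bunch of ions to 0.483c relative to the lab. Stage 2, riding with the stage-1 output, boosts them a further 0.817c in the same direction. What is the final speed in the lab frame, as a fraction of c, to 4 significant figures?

Compose boost 2: (0.817 + 0.483)/(1 + 0.817×0.483) = 1.300/1.39461 = 0.9322

u ≈ 0.9322c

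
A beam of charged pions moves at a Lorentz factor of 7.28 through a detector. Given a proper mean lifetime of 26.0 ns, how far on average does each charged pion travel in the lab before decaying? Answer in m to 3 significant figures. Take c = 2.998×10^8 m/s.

β = √(1 − 1/γ²) = √(1 − 1/7.28²) = 0.99052
Dilated lifetime: Δt = γτ₀ = 7.28 × 26.0 ns = 189.28 ns
d = vΔt = 0.99052c × 189.28 ns = 2.9696×10^8 m/s × 1.8928×10^-7 s = 56.2 m

d ≈ 56.2 m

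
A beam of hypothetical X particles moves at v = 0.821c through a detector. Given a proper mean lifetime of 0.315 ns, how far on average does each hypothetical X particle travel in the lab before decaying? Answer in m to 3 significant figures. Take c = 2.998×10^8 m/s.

γ = 1/√(1 − 0.821²) = 1.7515
Dilated lifetime: Δt = γτ₀ = 1.7515 × 0.315 ns = 0.55173 ns
d = vΔt = 0.821c × 0.55173 ns = 2.4614×10^8 m/s × 5.5173×10^-10 s = 0.136 m

d ≈ 0.136 m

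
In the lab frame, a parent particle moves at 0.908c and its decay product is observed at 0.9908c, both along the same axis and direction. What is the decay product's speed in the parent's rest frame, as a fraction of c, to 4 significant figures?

Inverse velocity addition: u' = (u − v)/(1 − uv/c²)
= (0.9908 − 0.908)/(1 − 0.9908×0.908) = 0.08280/0.100354 = 0.8251

u' ≈ 0.8251c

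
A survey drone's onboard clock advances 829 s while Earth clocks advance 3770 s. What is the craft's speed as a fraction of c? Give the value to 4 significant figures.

β ≈ 0.9755

γ = Δt/τ₀ = 3770/829 = 4.54765
β = √(1 − 1/γ²) = √(1 − 1/4.54765²) = 0.9755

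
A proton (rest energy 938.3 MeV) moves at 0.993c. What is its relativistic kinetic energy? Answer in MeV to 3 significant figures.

K ≈ 7010 MeV

γ = 1/√(1 − 0.993²) = 8.4664
K = (γ − 1)m₀c² = (8.4664 − 1) × 938.3 MeV = 7.4664 × 938.3 MeV = 7010 MeV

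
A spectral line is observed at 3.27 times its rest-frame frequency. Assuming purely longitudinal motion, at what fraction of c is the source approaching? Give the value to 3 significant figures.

f_obs/f_src = √((1+β)/(1−β)) = 3.27  ⇒  (1+β)/(1−β) = 10.693
β = |1 − D²|/(1 + D²) = |1 − 10.693|/(1 + 10.693) = 0.829

β ≈ 0.829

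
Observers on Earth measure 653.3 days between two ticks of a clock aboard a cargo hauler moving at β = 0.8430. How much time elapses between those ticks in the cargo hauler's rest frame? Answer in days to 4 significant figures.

τ₀ ≈ 351.4 days

γ = 1/√(1 − 0.8430²) = 1.85903
Proper time: τ₀ = Δt/γ = 653.3/1.85903 = 351.4 days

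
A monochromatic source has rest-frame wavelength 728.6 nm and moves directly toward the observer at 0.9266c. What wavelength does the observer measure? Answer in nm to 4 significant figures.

Relativistic Doppler: λ_obs = λ_src √((1−β)/(1+β))
= 728.6 × √(0.0734000/1.92660) = 728.6 × 0.195188 = 142.2 nm

λ_obs ≈ 142.2 nm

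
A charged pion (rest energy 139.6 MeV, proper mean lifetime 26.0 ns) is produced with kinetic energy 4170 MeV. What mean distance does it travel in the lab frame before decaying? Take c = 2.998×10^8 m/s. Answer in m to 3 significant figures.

d ≈ 241 m

γ = 1 + K/(m₀c²) = 1 + 4170/139.6 = 30.871
β = √(1 − 1/γ²) = 0.99948
Dilated lifetime: γτ₀ = 30.871 × 26.0 ns = 802.65 ns
d = βc·γτ₀ = 0.99948 × (2.998×10^8 m/s) × 8.0265×10^-7 s = 241 m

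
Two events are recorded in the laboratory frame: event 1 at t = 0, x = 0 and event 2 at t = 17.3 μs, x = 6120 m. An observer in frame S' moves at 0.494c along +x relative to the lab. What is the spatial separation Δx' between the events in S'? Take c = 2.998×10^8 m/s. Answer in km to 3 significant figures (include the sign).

γ = 1/√(1 − 0.494²) = 1.1501
Δx' = γ(Δx − vΔt) = 1.1501 × (6120 m − 0.494×(2.998×10^8 m/s)×17.3×10^-6 s)
= 1.1501 × (3557.8 m) = 4.09 km

Δx' ≈ 4.09 km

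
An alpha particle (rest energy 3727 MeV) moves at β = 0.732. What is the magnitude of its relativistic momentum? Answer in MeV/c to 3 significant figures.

p ≈ 4000 MeV/c

γ = 1/√(1 − 0.732²) = 1.4678
p = γβm₀c = 1.4678 × 0.732 × 3727 MeV/c = 4000 MeV/c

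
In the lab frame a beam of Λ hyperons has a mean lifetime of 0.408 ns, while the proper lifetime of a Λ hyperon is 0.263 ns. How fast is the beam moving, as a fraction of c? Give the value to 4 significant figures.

γ = Δt/τ₀ = 0.408/0.263 = 1.55133
β = √(1 − 1/γ²) = √(1 − 1/1.55133²) = 0.7645

β ≈ 0.7645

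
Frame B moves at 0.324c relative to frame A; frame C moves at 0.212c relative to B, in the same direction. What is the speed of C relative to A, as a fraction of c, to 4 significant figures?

Compose boost 2: (0.212 + 0.324)/(1 + 0.212×0.324) = 0.5360/1.06869 = 0.5015

u ≈ 0.5015c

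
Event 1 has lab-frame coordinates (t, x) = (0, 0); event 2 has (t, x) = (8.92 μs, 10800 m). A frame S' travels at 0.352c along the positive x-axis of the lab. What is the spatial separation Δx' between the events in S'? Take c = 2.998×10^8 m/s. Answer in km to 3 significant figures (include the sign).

Δx' ≈ 10.5 km

γ = 1/√(1 − 0.352²) = 1.0684
Δx' = γ(Δx − vΔt) = 1.0684 × (10800 m − 0.352×(2.998×10^8 m/s)×8.92×10^-6 s)
= 1.0684 × (9858.7 m) = 10.5 km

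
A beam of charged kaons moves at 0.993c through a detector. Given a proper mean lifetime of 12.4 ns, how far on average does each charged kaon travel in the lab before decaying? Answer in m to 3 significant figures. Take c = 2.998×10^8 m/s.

d ≈ 31.3 m

γ = 1/√(1 − 0.993²) = 8.4664
Dilated lifetime: Δt = γτ₀ = 8.4664 × 12.4 ns = 104.98 ns
d = vΔt = 0.993c × 104.98 ns = 2.9770×10^8 m/s × 1.0498×10^-7 s = 31.3 m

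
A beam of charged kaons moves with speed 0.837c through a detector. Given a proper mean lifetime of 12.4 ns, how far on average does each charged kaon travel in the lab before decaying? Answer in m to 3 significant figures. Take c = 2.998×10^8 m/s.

γ = 1/√(1 − 0.837²) = 1.8275
Dilated lifetime: Δt = γτ₀ = 1.8275 × 12.4 ns = 22.661 ns
d = vΔt = 0.837c × 22.661 ns = 2.5093×10^8 m/s × 2.2661×10^-8 s = 5.69 m

d ≈ 5.69 m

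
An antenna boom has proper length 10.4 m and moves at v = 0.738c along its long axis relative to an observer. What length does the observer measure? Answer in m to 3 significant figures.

L ≈ 7.02 m

γ = 1/√(1 − 0.738²) = 1.4819
Length contraction: L = L₀/γ = 10.4/1.4819 = 7.02 m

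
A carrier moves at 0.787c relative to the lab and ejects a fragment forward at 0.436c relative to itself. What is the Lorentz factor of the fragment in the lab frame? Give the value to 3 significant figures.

u_lab = (0.436 + 0.787)/(1 + 0.436×0.787) = 1.223/1.34313 = 0.910558
γ = 1/√(1 − 0.910558²) = 2.42

γ ≈ 2.42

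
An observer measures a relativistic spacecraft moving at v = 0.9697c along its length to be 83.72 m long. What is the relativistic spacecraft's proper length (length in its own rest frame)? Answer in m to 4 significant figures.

γ = 1/√(1 − 0.9697²) = 4.09335
L₀ = γL = 4.09335 × 83.72 = 342.7 m

L₀ ≈ 342.7 m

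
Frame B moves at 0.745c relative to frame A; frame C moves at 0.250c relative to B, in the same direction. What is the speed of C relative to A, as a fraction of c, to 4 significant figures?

Compose boost 2: (0.250 + 0.745)/(1 + 0.250×0.745) = 0.9950/1.18625 = 0.8388

u ≈ 0.8388c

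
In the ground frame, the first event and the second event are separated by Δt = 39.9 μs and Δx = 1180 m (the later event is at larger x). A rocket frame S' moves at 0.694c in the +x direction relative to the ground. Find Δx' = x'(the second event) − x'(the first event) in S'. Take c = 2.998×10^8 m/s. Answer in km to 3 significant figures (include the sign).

Δx' ≈ -9.89 km

γ = 1/√(1 − 0.694²) = 1.3889
Δx' = γ(Δx − vΔt) = 1.3889 × (1180 m − 0.694×(2.998×10^8 m/s)×39.9×10^-6 s)
= 1.3889 × (-7121.6 m) = -9.89 km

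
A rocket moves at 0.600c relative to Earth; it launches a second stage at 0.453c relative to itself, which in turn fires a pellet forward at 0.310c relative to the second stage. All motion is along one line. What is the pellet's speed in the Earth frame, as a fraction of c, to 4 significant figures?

Compose boost 2: (0.453 + 0.600)/(1 + 0.453×0.600) = 1.053/1.27180 = 0.827960
Compose boost 3: (0.310 + 0.827960)/(1 + 0.310×0.827960) = 1.13796/1.25667 = 0.9055

u ≈ 0.9055c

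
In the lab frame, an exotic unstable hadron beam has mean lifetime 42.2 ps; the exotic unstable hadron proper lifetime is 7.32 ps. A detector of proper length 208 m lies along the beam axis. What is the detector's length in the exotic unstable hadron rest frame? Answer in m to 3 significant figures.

L ≈ 36.1 m

Time dilation ⇒ γ = Δt/τ₀ = 42.2/7.32 = 5.7650
Length contraction: L = L₀/γ = 208/5.7650 = 36.1 m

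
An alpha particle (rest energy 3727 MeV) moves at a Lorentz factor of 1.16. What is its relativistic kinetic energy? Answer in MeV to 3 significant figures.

γ = 1.16 (given)
K = (γ − 1)m₀c² = (1.16 − 1) × 3727 MeV = 0.16000 × 3727 MeV = 596 MeV

K ≈ 596 MeV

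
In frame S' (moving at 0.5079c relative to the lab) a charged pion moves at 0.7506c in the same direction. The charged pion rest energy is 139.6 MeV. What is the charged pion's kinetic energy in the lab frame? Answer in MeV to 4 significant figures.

u_lab = (0.7506 + 0.5079)/(1 + 0.7506×0.5079) = 0.9111446
γ = 1/√(1 − 0.9111446²) = 2.42667
K = (γ − 1)m₀c² = (2.42667 − 1) × 139.6 = 1.42667 × 139.6 = 199.2 MeV

K ≈ 199.2 MeV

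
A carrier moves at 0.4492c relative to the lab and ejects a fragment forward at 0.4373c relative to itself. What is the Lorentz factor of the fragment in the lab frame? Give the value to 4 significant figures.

γ ≈ 1.489

u_lab = (0.4373 + 0.4492)/(1 + 0.4373×0.4492) = 0.88650/1.196435 = 0.7409511
γ = 1/√(1 − 0.7409511²) = 1.489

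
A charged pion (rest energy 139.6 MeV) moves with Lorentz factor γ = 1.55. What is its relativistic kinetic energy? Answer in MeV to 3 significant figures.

K ≈ 76.8 MeV

γ = 1.55 (given)
K = (γ − 1)m₀c² = (1.55 − 1) × 139.6 MeV = 0.55000 × 139.6 MeV = 76.8 MeV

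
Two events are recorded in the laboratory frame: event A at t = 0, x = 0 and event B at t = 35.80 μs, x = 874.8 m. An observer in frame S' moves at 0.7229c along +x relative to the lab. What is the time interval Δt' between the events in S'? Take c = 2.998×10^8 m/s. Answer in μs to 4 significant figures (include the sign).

Δt' ≈ 48.76 μs

γ = 1/√(1 − 0.7229²) = 1.44728
Δt' = γ(Δt − vΔx/c²) = 1.44728 × (35.80 μs − 0.7229×874.8 m / (2.998×10^8 m/s))
= 1.44728 × (33.6906 μs) = 48.76 μs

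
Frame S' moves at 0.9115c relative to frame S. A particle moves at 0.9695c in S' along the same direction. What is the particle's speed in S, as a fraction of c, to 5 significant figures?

Relativistic velocity addition: u = (u' + v)/(1 + u'v/c²)
= (0.9695 + 0.9115)/(1 + 0.9695×0.9115) = 1.8810/1.883699 = 0.99857

u ≈ 0.99857c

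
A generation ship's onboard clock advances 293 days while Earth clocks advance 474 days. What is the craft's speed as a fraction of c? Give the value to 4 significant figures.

γ = Δt/τ₀ = 474/293 = 1.61775
β = √(1 − 1/γ²) = √(1 − 1/1.61775²) = 0.7861

β ≈ 0.7861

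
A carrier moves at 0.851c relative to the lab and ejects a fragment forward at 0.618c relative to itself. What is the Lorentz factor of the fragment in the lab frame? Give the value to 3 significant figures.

γ ≈ 3.70

u_lab = (0.618 + 0.851)/(1 + 0.618×0.851) = 1.469/1.52592 = 0.962699
γ = 1/√(1 − 0.962699²) = 3.70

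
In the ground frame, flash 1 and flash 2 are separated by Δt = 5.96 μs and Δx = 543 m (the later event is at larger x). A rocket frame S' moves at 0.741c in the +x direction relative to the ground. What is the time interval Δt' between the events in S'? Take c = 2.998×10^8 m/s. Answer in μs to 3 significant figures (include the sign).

γ = 1/√(1 − 0.741²) = 1.4892
Δt' = γ(Δt − vΔx/c²) = 1.4892 × (5.96 μs − 0.741×543 m / (2.998×10^8 m/s))
= 1.4892 × (4.6179 μs) = 6.88 μs

Δt' ≈ 6.88 μs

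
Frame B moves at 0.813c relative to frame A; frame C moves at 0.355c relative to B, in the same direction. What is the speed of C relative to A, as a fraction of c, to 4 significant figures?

Compose boost 2: (0.355 + 0.813)/(1 + 0.355×0.813) = 1.168/1.28862 = 0.9064

u ≈ 0.9064c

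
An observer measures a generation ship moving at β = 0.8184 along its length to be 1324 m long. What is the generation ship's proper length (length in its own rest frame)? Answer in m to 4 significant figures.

L₀ ≈ 2304 m

γ = 1/√(1 − 0.8184²) = 1.74019
L₀ = γL = 1.74019 × 1324 = 2304 m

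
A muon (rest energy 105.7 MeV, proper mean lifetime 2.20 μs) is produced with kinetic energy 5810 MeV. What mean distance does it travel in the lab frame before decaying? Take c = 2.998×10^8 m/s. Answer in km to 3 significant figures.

d ≈ 36.9 km

γ = 1 + K/(m₀c²) = 1 + 5810/105.7 = 55.967
β = √(1 − 1/γ²) = 0.99984
Dilated lifetime: γτ₀ = 55.967 × 2.20 μs = 123.13 μs
d = βc·γτ₀ = 0.99984 × (2.998×10^8 m/s) × 0.00012313 s = 36.9 km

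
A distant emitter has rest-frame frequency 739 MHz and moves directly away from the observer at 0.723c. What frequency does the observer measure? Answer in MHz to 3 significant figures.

f_obs ≈ 296 MHz

Relativistic Doppler: f_obs = f_src √((1−β)/(1+β))
= 739 × √(0.27700/1.7230) = 739 × 0.40096 = 296 MHz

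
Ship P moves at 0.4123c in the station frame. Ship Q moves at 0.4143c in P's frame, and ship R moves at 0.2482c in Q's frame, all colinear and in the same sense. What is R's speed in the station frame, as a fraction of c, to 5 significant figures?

u ≈ 0.81193c

Compose boost 2: (0.4143 + 0.4123)/(1 + 0.4143×0.4123) = 0.82660/1.170816 = 0.7060034
Compose boost 3: (0.2482 + 0.7060034)/(1 + 0.2482×0.7060034) = 0.9542034/1.175230 = 0.81193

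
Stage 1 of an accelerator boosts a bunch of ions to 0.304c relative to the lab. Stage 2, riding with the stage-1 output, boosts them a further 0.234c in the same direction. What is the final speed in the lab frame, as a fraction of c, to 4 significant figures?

u ≈ 0.5023c

Compose boost 2: (0.234 + 0.304)/(1 + 0.234×0.304) = 0.5380/1.07114 = 0.5023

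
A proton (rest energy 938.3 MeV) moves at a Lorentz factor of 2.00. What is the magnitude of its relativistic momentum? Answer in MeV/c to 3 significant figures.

β = √(1 − 1/γ²) = √(1 − 1/2.00²) = 0.86603
p = γβm₀c = 2.00 × 0.86603 × 938.3 MeV/c = 1630 MeV/c

p ≈ 1630 MeV/c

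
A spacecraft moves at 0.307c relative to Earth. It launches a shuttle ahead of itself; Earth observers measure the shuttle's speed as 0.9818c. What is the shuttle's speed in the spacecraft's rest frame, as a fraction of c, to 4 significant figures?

u' ≈ 0.9659c

Inverse velocity addition: u' = (u − v)/(1 − uv/c²)
= (0.9818 − 0.307)/(1 − 0.9818×0.307) = 0.6748/0.698587 = 0.9659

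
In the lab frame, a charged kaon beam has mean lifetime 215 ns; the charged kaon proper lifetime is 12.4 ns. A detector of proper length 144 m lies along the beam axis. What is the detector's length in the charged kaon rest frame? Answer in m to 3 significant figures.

Time dilation ⇒ γ = Δt/τ₀ = 215/12.4 = 17.339
Length contraction: L = L₀/γ = 144/17.339 = 8.31 m

L ≈ 8.31 m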